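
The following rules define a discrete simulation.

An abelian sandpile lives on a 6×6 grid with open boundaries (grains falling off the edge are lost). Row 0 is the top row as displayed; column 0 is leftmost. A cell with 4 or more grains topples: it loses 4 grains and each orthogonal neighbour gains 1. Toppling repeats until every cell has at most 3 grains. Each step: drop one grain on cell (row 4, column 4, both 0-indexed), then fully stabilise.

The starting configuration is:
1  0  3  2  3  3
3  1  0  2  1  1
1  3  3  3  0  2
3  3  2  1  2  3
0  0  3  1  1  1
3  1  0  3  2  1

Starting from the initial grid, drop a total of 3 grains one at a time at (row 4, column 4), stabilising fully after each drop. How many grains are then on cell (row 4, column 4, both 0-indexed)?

t=0: 1  0  3  2  3  3
3  1  0  2  1  1
1  3  3  3  0  2
3  3  2  1  2  3
0  0  3  1  1  1
3  1  0  3  2  1
t=1: 1  0  3  2  3  3
3  1  0  2  1  1
1  3  3  3  0  2
3  3  2  1  2  3
0  0  3  1  2  1
3  1  0  3  2  1
t=2: 1  0  3  2  3  3
3  1  0  2  1  1
1  3  3  3  0  2
3  3  2  1  2  3
0  0  3  1  3  1
3  1  0  3  2  1
t=3: 1  0  3  2  3  3
3  1  0  2  1  1
1  3  3  3  0  2
3  3  2  1  3  3
0  0  3  2  0  2
3  1  0  3  3  1

0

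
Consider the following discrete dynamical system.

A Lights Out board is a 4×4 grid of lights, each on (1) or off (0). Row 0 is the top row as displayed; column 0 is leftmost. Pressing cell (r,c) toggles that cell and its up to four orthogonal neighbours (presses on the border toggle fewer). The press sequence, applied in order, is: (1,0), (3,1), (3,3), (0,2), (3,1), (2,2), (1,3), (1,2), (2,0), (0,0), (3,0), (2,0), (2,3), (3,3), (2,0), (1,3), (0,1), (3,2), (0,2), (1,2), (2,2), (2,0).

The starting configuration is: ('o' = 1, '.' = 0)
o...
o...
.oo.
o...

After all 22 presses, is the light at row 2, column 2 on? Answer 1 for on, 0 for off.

gen 0: o...
o...
.oo.
o...
gen 1: ....
.o..
ooo.
o...
gen 2: ....
.o..
o.o.
.oo.
gen 3: ....
.o..
o.oo
.o.o
gen 4: .ooo
.oo.
o.oo
.o.o
gen 5: .ooo
.oo.
oooo
o.oo
gen 6: .ooo
.o..
o...
o..o
gen 7: .oo.
.ooo
o..o
o..o
gen 8: .o..
....
o.oo
o..o
gen 9: .o..
o...
.ooo
...o
gen 10: o...
....
.ooo
...o
gen 11: o...
....
oooo
oo.o
gen 12: o...
o...
..oo
.o.o
gen 13: o...
o..o
....
.o..
gen 14: o...
o..o
...o
.ooo
gen 15: o...
...o
oo.o
oooo
gen 16: o..o
..o.
oo..
oooo
gen 17: .ooo
.oo.
oo..
oooo
gen 18: .ooo
.oo.
ooo.
o...
gen 19: ....
.o..
ooo.
o...
gen 20: ..o.
..oo
oo..
o...
gen 21: ..o.
...o
o.oo
o.o.
gen 22: ..o.
o..o
.ooo
..o.

1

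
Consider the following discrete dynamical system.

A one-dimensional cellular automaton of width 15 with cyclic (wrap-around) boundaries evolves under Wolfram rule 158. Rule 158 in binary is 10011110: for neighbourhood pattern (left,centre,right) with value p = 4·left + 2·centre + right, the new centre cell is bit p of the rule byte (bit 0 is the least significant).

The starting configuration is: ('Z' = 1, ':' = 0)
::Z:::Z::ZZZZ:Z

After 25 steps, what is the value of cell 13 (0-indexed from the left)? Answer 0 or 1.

[0] ::Z:::Z::ZZZZ:Z
[1] ZZZZ:ZZZZZZZ::Z
[2] ZZZ::ZZZZZZ:ZZZ
[3] ZZ:ZZZZZZZ::ZZZ
[4] Z::ZZZZZZ:ZZZZZ
[5] :ZZZZZZZ::ZZZZZ
[6] :ZZZZZZ:ZZZZZZ:
[7] ZZZZZZ::ZZZZZ:Z
[8] ZZZZZ:ZZZZZZ::Z
[9] ZZZZ::ZZZZZ:ZZZ
[10] ZZZ:ZZZZZZ::ZZZ
[11] ZZ::ZZZZZ:ZZZZZ
[12] Z:ZZZZZZ::ZZZZZ
[13] ::ZZZZZ:ZZZZZZZ
[14] ZZZZZZ::ZZZZZZ:
[15] ZZZZZ:ZZZZZZZ::
[16] ZZZZ::ZZZZZZ:ZZ
[17] ZZZ:ZZZZZZZ::ZZ
[18] ZZ::ZZZZZZ:ZZZZ
[19] Z:ZZZZZZZ::ZZZZ
[20] ::ZZZZZZ:ZZZZZZ
[21] ZZZZZZZ::ZZZZZ:
[22] ZZZZZZ:ZZZZZZ::
[23] ZZZZZ::ZZZZZ:ZZ
[24] ZZZZ:ZZZZZZ::ZZ
[25] ZZZ::ZZZZZ:ZZZZ

1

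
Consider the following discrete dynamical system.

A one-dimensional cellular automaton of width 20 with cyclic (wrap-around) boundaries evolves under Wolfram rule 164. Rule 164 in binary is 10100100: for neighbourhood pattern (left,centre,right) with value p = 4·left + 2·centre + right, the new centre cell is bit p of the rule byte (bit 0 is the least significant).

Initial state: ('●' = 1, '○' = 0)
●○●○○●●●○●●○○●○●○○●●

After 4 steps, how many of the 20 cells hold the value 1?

2

[0] ●○●○○●●●○●●○○●○●○○●●
[1] ○●●○○○●○●○○○○●●●○○○●
[2] ●○○○○○●●●○○○○○●○○○○●
[3] ○○○○○○○●○○○○○○●○○○○○
[4] ○○○○○○○●○○○○○○●○○○○○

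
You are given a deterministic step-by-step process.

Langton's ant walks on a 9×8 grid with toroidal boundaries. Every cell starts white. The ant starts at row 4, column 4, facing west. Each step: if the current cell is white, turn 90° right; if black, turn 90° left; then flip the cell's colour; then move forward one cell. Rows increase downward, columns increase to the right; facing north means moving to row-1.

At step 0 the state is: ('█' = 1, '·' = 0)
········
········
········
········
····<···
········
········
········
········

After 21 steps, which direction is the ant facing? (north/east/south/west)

south

gen 0: ········
········
········
········
····<···
········
········
········
········
gen 1: ········
········
········
····^···
····█···
········
········
········
········
gen 2: ········
········
········
····█>··
····█···
········
········
········
········
gen 3: ········
········
········
····██··
····█v··
········
········
········
········
gen 4: ········
········
········
····██··
····<█··
········
········
········
········
gen 5: ········
········
········
····██··
·····█··
····v···
········
········
········
gen 6: ········
········
········
····██··
·····█··
···<█···
········
········
········
gen 7: ········
········
········
····██··
···^·█··
···██···
········
········
········
gen 8: ········
········
········
····██··
···█>█··
···██···
········
········
········
gen 9: ········
········
········
····██··
···███··
···█v···
········
········
········
gen 10: ········
········
········
····██··
···███··
···█·>··
········
········
········
gen 11: ········
········
········
····██··
···███··
···█·█··
·····v··
········
········
gen 12: ········
········
········
····██··
···███··
···█·█··
····<█··
········
········
gen 13: ········
········
········
····██··
···███··
···█^█··
····██··
········
········
gen 14: ········
········
········
····██··
···███··
···██>··
····██··
········
········
gen 15: ········
········
········
····██··
···██^··
···██···
····██··
········
········
gen 16: ········
········
········
····██··
···█<···
···██···
····██··
········
········
gen 17: ········
········
········
····██··
···█····
···█v···
····██··
········
········
gen 18: ········
········
········
····██··
···█····
···█·>··
····██··
········
········
gen 19: ········
········
········
····██··
···█····
···█·█··
····█v··
········
········
gen 20: ········
········
········
····██··
···█····
···█·█··
····█·>·
········
········
gen 21: ········
········
········
····██··
···█····
···█·█··
····█·█·
······v·
········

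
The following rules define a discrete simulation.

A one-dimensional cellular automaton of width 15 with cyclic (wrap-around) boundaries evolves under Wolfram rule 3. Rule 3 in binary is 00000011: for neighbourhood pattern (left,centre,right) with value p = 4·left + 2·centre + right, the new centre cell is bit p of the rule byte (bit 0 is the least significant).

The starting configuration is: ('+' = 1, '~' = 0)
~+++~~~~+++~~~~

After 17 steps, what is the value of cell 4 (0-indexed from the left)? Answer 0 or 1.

0

0) ~+++~~~~+++~~~~
1) +~~~~+++~~~~+++
2) ~~+++~~~~+++~~~
3) ++~~~~+++~~~~++
4) ~~~+++~~~~+++~~
5) +++~~~~+++~~~~+
6) ~~~~+++~~~~+++~
7) ++++~~~~+++~~~~
8) ~~~~~+++~~~~+++
9) ~++++~~~~+++~~~
10) +~~~~~+++~~~~++
11) ~~++++~~~~+++~~
12) ++~~~~~+++~~~~+
13) ~~~++++~~~~+++~
14) +++~~~~~+++~~~~
15) ~~~~++++~~~~+++
16) ~+++~~~~~+++~~~
17) +~~~~++++~~~~++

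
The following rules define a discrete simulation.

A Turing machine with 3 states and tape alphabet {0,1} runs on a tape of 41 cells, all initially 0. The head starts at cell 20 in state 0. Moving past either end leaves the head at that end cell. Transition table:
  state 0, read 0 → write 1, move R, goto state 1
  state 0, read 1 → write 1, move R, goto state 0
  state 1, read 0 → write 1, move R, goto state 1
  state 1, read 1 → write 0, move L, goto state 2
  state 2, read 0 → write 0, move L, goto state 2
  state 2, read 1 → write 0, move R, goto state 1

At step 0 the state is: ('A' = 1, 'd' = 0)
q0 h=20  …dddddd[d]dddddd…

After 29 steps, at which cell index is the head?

40

k=0  q0 h=20  …dddddd[d]dddddd…
k=1  q1 h=21  …dddddA[d]dddddd…
k=2  q1 h=22  …ddddAA[d]dddddd…
k=3  q1 h=23  …dddAAA[d]dddddd…
k=4  q1 h=24  …ddAAAA[d]dddddd…
k=5  q1 h=25  …dAAAAA[d]dddddd…
k=6  q1 h=26  …AAAAAA[d]dddddd…
k=7  q1 h=27  …AAAAAA[d]dddddd…
k=8  q1 h=28  …AAAAAA[d]dddddd…
k=9  q1 h=29  …AAAAAA[d]dddddd…
k=10  q1 h=30  …AAAAAA[d]dddddd…
k=11  q1 h=31  …AAAAAA[d]dddddd…
k=12  q1 h=32  …AAAAAA[d]dddddd…
k=13  q1 h=33  …AAAAAA[d]dddddd…
k=14  q1 h=34  …AAAAAA[d]dddddd|
k=15  q1 h=35  …AAAAAA[d]ddddd|
k=16  q1 h=36  …AAAAAA[d]dddd|
k=17  q1 h=37  …AAAAAA[d]ddd|
k=18  q1 h=38  …AAAAAA[d]dd|
k=19  q1 h=39  …AAAAAA[d]d|
k=20  q1 h=40  …AAAAAA[d]|
k=21  q1 h=40  …AAAAAA[A]|
k=22  q2 h=39  …AAAAAA[A]d|
k=23  q1 h=40  …AAAAAd[d]|
k=24  q1 h=40  …AAAAAd[A]|
k=25  q2 h=39  …AAAAAA[d]d|
k=26  q2 h=38  …AAAAAA[A]dd|
k=27  q1 h=39  …AAAAAd[d]d|
k=28  q1 h=40  …AAAAdA[d]|
k=29  q1 h=40  …AAAAdA[A]|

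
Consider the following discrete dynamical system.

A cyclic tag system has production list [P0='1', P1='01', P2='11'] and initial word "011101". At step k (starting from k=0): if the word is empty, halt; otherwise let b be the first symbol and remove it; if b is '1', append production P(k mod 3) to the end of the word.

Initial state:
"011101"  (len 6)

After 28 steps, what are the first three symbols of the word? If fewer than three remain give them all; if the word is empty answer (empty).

[0] "011101"  (len 6)
[1] "11101"  (len 5)
[2] "110101"  (len 6)
[3] "1010111"  (len 7)
[4] "0101111"  (len 7)
[5] "101111"  (len 6)
[6] "0111111"  (len 7)
[7] "111111"  (len 6)
[8] "1111101"  (len 7)
[9] "11110111"  (len 8)
[10] "11101111"  (len 8)
[11] "110111101"  (len 9)
[12] "1011110111"  (len 10)
[13] "0111101111"  (len 10)
[14] "111101111"  (len 9)
[15] "1110111111"  (len 10)
[16] "1101111111"  (len 10)
[17] "10111111101"  (len 11)
[18] "011111110111"  (len 12)
[19] "11111110111"  (len 11)
[20] "111111011101"  (len 12)
[21] "1111101110111"  (len 13)
[22] "1111011101111"  (len 13)
[23] "11101110111101"  (len 14)
[24] "110111011110111"  (len 15)
[25] "101110111101111"  (len 15)
[26] "0111011110111101"  (len 16)
[27] "111011110111101"  (len 15)
[28] "110111101111011"  (len 15)

110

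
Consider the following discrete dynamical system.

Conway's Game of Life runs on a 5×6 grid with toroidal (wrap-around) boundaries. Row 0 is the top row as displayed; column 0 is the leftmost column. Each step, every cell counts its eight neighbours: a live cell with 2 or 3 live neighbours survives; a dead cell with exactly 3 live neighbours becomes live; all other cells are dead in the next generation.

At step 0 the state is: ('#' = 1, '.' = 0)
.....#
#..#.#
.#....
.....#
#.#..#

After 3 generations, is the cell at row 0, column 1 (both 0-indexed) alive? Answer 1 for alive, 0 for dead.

gen 0: .....#
#..#.#
.#....
.....#
#.#..#
gen 1: .#....
#...##
....##
.#...#
#...##
gen 2: .#....
#...#.
......
......
.#..##
gen 3: .#..#.
......
......
......
#.....

1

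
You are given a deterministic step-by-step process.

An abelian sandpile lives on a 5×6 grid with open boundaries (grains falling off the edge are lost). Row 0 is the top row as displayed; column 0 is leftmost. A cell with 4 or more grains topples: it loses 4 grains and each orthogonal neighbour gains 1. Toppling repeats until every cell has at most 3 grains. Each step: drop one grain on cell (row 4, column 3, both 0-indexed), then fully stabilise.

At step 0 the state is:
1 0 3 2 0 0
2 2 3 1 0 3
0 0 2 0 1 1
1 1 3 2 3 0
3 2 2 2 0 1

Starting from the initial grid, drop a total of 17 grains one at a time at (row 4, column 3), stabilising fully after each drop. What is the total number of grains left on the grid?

46

[0] 1 0 3 2 0 0
2 2 3 1 0 3
0 0 2 0 1 1
1 1 3 2 3 0
3 2 2 2 0 1
[1] 1 0 3 2 0 0
2 2 3 1 0 3
0 0 2 0 1 1
1 1 3 2 3 0
3 2 2 3 0 1
[2] 1 0 3 2 0 0
2 2 3 1 0 3
0 0 2 0 1 1
1 1 3 3 3 0
3 2 3 0 1 1
[3] 1 0 3 2 0 0
2 2 3 1 0 3
0 0 2 0 1 1
1 1 3 3 3 0
3 2 3 1 1 1
[4] 1 0 3 2 0 0
2 2 3 1 0 3
0 0 2 0 1 1
1 1 3 3 3 0
3 2 3 2 1 1
[5] 1 0 3 2 0 0
2 2 3 1 0 3
0 0 2 0 1 1
1 1 3 3 3 0
3 2 3 3 1 1
[6] 1 0 3 2 0 0
2 2 3 1 0 3
0 0 3 1 2 1
1 2 1 2 0 1
3 3 1 2 3 1
[7] 1 0 3 2 0 0
2 2 3 1 0 3
0 0 3 1 2 1
1 2 1 2 0 1
3 3 1 3 3 1
[8] 1 0 3 2 0 0
2 2 3 1 0 3
0 0 3 1 2 1
1 2 1 3 1 1
3 3 2 1 0 2
[9] 1 0 3 2 0 0
2 2 3 1 0 3
0 0 3 1 2 1
1 2 1 3 1 1
3 3 2 2 0 2
[10] 1 0 3 2 0 0
2 2 3 1 0 3
0 0 3 1 2 1
1 2 1 3 1 1
3 3 2 3 0 2
[11] 1 0 3 2 0 0
2 2 3 1 0 3
0 0 3 2 2 1
1 2 2 0 2 1
3 3 3 1 1 2
[12] 1 0 3 2 0 0
2 2 3 1 0 3
0 0 3 2 2 1
1 2 2 0 2 1
3 3 3 2 1 2
[13] 1 0 3 2 0 0
2 2 3 1 0 3
0 0 3 2 2 1
1 2 2 0 2 1
3 3 3 3 1 2
[14] 1 0 3 2 0 0
2 2 3 1 0 3
0 0 3 2 2 1
2 3 3 1 2 1
0 1 1 1 2 2
[15] 1 0 3 2 0 0
2 2 3 1 0 3
0 0 3 2 2 1
2 3 3 1 2 1
0 1 1 2 2 2
[16] 1 0 3 2 0 0
2 2 3 1 0 3
0 0 3 2 2 1
2 3 3 1 2 1
0 1 1 3 2 2
[17] 1 0 3 2 0 0
2 2 3 1 0 3
0 0 3 2 2 1
2 3 3 2 2 1
0 1 2 0 3 2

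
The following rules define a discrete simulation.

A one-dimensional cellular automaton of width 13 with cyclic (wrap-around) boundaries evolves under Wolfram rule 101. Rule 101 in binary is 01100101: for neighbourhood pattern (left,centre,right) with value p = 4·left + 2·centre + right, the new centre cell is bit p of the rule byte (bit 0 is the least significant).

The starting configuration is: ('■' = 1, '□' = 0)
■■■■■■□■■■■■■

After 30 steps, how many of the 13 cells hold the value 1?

4

[0] ■■■■■■□■■■■■■
[1] □□□□□■■□□□□□□
[2] ■■■■□□■□■■■■■
[3] □□□■□□■■□□□□□
[4] ■■□■□□□■□■■■■
[5] □■■■□■□■■□□□□
[6] □□□■■■■□■□■■■
[7] □■□□□□■■■■□□■
[8] ■■□■■□□□□■□□■
[9] □■■□■□■■□■□□□
[10] □□■■■■□■■■□■■
[11] □□□□□■■□□■■□■
[12] □■■■□□■□□□■■■
[13] ■□□■□□■□■□□□■
[14] ■□□■□□■■■□■□□
[15] ■□□■□□□□■■■□□
[16] ■□□■□■■□□□■□□
[17] ■□□■■□■□■□■□□
[18] ■□□□■■■■■■■□□
[19] ■□■□□□□□□□■□□
[20] ■■■□■■■■■□■□□
[21] □□■■□□□□■■■□□
[22] ■□□■□■■□□□■□■
[23] ■□□■■□■□■□■■□
[24] ■□□□■■■■■■□■■
[25] ■□■□□□□□□■■□□
[26] ■■■□■■■■□□■□□
[27] □□■■□□□■□□■□□
[28] ■□□■□■□■□□■□■
[29] ■□□■■■■■□□■■□
[30] ■□□□□□□■□□□■■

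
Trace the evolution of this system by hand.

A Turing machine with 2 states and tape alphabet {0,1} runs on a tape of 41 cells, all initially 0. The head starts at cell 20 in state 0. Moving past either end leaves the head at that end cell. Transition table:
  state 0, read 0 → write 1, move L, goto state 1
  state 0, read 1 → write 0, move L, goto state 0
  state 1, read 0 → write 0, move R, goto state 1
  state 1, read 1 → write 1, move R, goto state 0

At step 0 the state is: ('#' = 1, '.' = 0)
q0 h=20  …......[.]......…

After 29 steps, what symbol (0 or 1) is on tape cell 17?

0

gen 0: q0 h=20  …......[.]......…
gen 1: q1 h=19  …......[.]#.....…
gen 2: q1 h=20  …......[#]......…
gen 3: q0 h=21  ….....#[.]......…
gen 4: q1 h=20  …......[#]#.....…
gen 5: q0 h=21  ….....#[#]......…
gen 6: q0 h=20  …......[#]......…
gen 7: q0 h=19  …......[.]......…
gen 8: q1 h=18  …......[.]#.....…
gen 9: q1 h=19  …......[#]......…
gen 10: q0 h=20  ….....#[.]......…
gen 11: q1 h=19  …......[#]#.....…
gen 12: q0 h=20  ….....#[#]......…
gen 13: q0 h=19  …......[#]......…
gen 14: q0 h=18  …......[.]......…
gen 15: q1 h=17  …......[.]#.....…
gen 16: q1 h=18  …......[#]......…
gen 17: q0 h=19  ….....#[.]......…
gen 18: q1 h=18  …......[#]#.....…
gen 19: q0 h=19  ….....#[#]......…
gen 20: q0 h=18  …......[#]......…
gen 21: q0 h=17  …......[.]......…
gen 22: q1 h=16  …......[.]#.....…
gen 23: q1 h=17  …......[#]......…
gen 24: q0 h=18  ….....#[.]......…
gen 25: q1 h=17  …......[#]#.....…
gen 26: q0 h=18  ….....#[#]......…
gen 27: q0 h=17  …......[#]......…
gen 28: q0 h=16  …......[.]......…
gen 29: q1 h=15  …......[.]#.....…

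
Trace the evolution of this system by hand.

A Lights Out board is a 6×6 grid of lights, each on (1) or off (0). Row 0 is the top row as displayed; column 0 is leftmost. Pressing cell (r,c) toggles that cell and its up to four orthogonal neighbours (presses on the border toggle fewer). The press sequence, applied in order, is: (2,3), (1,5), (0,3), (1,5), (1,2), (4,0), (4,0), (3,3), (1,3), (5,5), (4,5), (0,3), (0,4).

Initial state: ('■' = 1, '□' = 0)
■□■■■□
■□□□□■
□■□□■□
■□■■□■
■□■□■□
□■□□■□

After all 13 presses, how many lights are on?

16

step 0: ■□■■■□
■□□□□■
□■□□■□
■□■■□■
■□■□■□
□■□□■□
step 1: ■□■■■□
■□□■□■
□■■■□□
■□■□□■
■□■□■□
□■□□■□
step 2: ■□■■■■
■□□■■□
□■■■□■
■□■□□■
■□■□■□
□■□□■□
step 3: ■□□□□■
■□□□■□
□■■■□■
■□■□□■
■□■□■□
□■□□■□
step 4: ■□□□□□
■□□□□■
□■■■□□
■□■□□■
■□■□■□
□■□□■□
step 5: ■□■□□□
■■■■□■
□■□■□□
■□■□□■
■□■□■□
□■□□■□
step 6: ■□■□□□
■■■■□■
□■□■□□
□□■□□■
□■■□■□
■■□□■□
step 7: ■□■□□□
■■■■□■
□■□■□□
■□■□□■
■□■□■□
□■□□■□
step 8: ■□■□□□
■■■■□■
□■□□□□
■□□■■■
■□■■■□
□■□□■□
step 9: ■□■■□□
■■□□■■
□■□■□□
■□□■■■
■□■■■□
□■□□■□
step 10: ■□■■□□
■■□□■■
□■□■□□
■□□■■■
■□■■■■
□■□□□■
step 11: ■□■■□□
■■□□■■
□■□■□□
■□□■■□
■□■■□□
□■□□□□
step 12: ■□□□■□
■■□■■■
□■□■□□
■□□■■□
■□■■□□
□■□□□□
step 13: ■□□■□■
■■□■□■
□■□■□□
■□□■■□
■□■■□□
□■□□□□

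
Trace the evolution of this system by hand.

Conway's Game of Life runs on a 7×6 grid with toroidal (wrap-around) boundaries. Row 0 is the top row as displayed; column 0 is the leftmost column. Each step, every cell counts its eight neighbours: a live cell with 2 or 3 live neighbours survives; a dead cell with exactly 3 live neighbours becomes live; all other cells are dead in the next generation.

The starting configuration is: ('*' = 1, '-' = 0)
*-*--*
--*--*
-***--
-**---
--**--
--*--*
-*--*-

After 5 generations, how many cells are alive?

t=0: *-*--*
--*--*
-***--
-**---
--**--
--*--*
-*--*-
t=1: *-****
----**
*--*--
------
---*--
-**-*-
-****-
t=2: *-----
-**---
----**
------
--**--
-*--*-
------
t=3: -*----
**---*
------
---**-
--**--
--**--
------
t=4: -*----
**----
*---**
--***-
------
--**--
--*---
t=5: ***---
-*----
*-*-*-
---**-
----*-
--**--
-***--

15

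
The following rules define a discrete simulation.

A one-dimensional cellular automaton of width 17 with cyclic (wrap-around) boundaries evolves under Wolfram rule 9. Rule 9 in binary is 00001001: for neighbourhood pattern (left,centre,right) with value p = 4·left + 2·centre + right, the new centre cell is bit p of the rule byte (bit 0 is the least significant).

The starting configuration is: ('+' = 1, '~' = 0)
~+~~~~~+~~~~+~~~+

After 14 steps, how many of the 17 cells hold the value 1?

k=0  ~+~~~~~+~~~~+~~~+
k=1  ~~~+++~~~++~~~+~~
k=2  ++~+~~~+~+~~+~~~+
k=3  ~~~~~+~~~~~~~~+~+
k=4  ~+++~~~++++++~~~~
k=5  ~+~~~+~+~~~~~~+++
k=6  ~~~+~~~~~++++~+~~
k=7  ++~~~+++~+~~~~~~+
k=8  ~~~+~+~~~~~++++~+
k=9  ~+~~~~~+++~+~~~~~
k=10  ~~~+++~+~~~~~++++
k=11  ~+~+~~~~~+++~+~~~
k=12  ~~~~~+++~+~~~~~++
k=13  ~+++~+~~~~~+++~+~
k=14  ~+~~~~~+++~+~~~~~

5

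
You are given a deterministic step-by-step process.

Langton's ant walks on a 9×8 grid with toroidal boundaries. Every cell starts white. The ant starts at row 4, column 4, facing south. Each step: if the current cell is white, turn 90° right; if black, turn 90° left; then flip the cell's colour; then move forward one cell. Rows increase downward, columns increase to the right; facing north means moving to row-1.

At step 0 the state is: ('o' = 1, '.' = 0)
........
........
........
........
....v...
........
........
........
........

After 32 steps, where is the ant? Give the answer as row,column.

gen 0: ........
........
........
........
....v...
........
........
........
........
gen 1: ........
........
........
........
...<o...
........
........
........
........
gen 2: ........
........
........
...^....
...oo...
........
........
........
........
gen 3: ........
........
........
...o>...
...oo...
........
........
........
........
gen 4: ........
........
........
...oo...
...ov...
........
........
........
........
gen 5: ........
........
........
...oo...
...o.>..
........
........
........
........
gen 6: ........
........
........
...oo...
...o.o..
.....v..
........
........
........
gen 7: ........
........
........
...oo...
...o.o..
....<o..
........
........
........
gen 8: ........
........
........
...oo...
...o^o..
....oo..
........
........
........
gen 9: ........
........
........
...oo...
...oo>..
....oo..
........
........
........
gen 10: ........
........
........
...oo^..
...oo...
....oo..
........
........
........
gen 11: ........
........
........
...ooo>.
...oo...
....oo..
........
........
........
gen 12: ........
........
........
...oooo.
...oo.v.
....oo..
........
........
........
gen 13: ........
........
........
...oooo.
...oo<o.
....oo..
........
........
........
gen 14: ........
........
........
...oo^o.
...oooo.
....oo..
........
........
........
gen 15: ........
........
........
...o<.o.
...oooo.
....oo..
........
........
........
gen 16: ........
........
........
...o..o.
...ovoo.
....oo..
........
........
........
gen 17: ........
........
........
...o..o.
...o.>o.
....oo..
........
........
........
gen 18: ........
........
........
...o.^o.
...o..o.
....oo..
........
........
........
gen 19: ........
........
........
...o.o>.
...o..o.
....oo..
........
........
........
gen 20: ........
........
......^.
...o.o..
...o..o.
....oo..
........
........
........
gen 21: ........
........
......o>
...o.o..
...o..o.
....oo..
........
........
........
gen 22: ........
........
......oo
...o.o.v
...o..o.
....oo..
........
........
........
gen 23: ........
........
......oo
...o.o<o
...o..o.
....oo..
........
........
........
gen 24: ........
........
......^o
...o.ooo
...o..o.
....oo..
........
........
........
gen 25: ........
........
.....<.o
...o.ooo
...o..o.
....oo..
........
........
........
gen 26: ........
.....^..
.....o.o
...o.ooo
...o..o.
....oo..
........
........
........
gen 27: ........
.....o>.
.....o.o
...o.ooo
...o..o.
....oo..
........
........
........
gen 28: ........
.....oo.
.....ovo
...o.ooo
...o..o.
....oo..
........
........
........
gen 29: ........
.....oo.
.....<oo
...o.ooo
...o..o.
....oo..
........
........
........
gen 30: ........
.....oo.
......oo
...o.voo
...o..o.
....oo..
........
........
........
gen 31: ........
.....oo.
......oo
...o..>o
...o..o.
....oo..
........
........
........
gen 32: ........
.....oo.
......^o
...o...o
...o..o.
....oo..
........
........
........

2,6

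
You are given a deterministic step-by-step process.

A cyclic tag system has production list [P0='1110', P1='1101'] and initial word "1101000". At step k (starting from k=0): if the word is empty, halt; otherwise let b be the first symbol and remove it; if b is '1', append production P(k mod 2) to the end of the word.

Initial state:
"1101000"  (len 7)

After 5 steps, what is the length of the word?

14

gen 0: "1101000"  (len 7)
gen 1: "1010001110"  (len 10)
gen 2: "0100011101101"  (len 13)
gen 3: "100011101101"  (len 12)
gen 4: "000111011011101"  (len 15)
gen 5: "00111011011101"  (len 14)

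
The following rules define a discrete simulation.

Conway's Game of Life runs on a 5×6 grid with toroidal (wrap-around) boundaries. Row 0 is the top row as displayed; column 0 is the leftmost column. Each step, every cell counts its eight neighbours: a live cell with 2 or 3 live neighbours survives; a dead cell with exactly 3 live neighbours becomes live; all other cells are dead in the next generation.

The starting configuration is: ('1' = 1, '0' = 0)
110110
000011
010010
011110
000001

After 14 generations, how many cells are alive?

k=0  110110
000011
010010
011110
000001
k=1  100100
011000
110000
111111
000001
k=2  111000
001000
000010
001110
000000
k=3  011000
001100
001010
000110
000000
k=4  011100
000000
001010
000110
001100
k=5  010100
010000
000010
000010
010000
k=6  110000
001000
000000
000000
001000
k=7  011000
010000
000000
000000
010000
k=8  111000
011000
000000
000000
011000
k=9  100100
101000
000000
000000
101000
k=10  101101
010000
000000
000000
010000
k=11  101000
111000
000000
000000
111000
k=12  000101
101000
010000
010000
101000
k=13  101101
111000
111000
111000
111000
k=14  000101
000000
000101
000101
000000

6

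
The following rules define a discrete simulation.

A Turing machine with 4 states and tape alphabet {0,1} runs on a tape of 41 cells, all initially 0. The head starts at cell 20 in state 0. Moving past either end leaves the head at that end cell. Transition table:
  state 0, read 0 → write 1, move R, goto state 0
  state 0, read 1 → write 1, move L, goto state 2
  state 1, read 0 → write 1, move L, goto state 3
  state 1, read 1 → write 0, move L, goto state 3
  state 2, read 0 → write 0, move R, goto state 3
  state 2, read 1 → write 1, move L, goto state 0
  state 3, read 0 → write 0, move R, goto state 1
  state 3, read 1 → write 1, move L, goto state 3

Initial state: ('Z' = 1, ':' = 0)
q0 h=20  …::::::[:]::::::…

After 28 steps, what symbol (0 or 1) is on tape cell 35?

gen 0: q0 h=20  …::::::[:]::::::…
gen 1: q0 h=21  …:::::Z[:]::::::…
gen 2: q0 h=22  …::::ZZ[:]::::::…
gen 3: q0 h=23  …:::ZZZ[:]::::::…
gen 4: q0 h=24  …::ZZZZ[:]::::::…
gen 5: q0 h=25  …:ZZZZZ[:]::::::…
gen 6: q0 h=26  …ZZZZZZ[:]::::::…
gen 7: q0 h=27  …ZZZZZZ[:]::::::…
gen 8: q0 h=28  …ZZZZZZ[:]::::::…
gen 9: q0 h=29  …ZZZZZZ[:]::::::…
gen 10: q0 h=30  …ZZZZZZ[:]::::::…
gen 11: q0 h=31  …ZZZZZZ[:]::::::…
gen 12: q0 h=32  …ZZZZZZ[:]::::::…
gen 13: q0 h=33  …ZZZZZZ[:]::::::…
gen 14: q0 h=34  …ZZZZZZ[:]::::::|
gen 15: q0 h=35  …ZZZZZZ[:]:::::|
gen 16: q0 h=36  …ZZZZZZ[:]::::|
gen 17: q0 h=37  …ZZZZZZ[:]:::|
gen 18: q0 h=38  …ZZZZZZ[:]::|
gen 19: q0 h=39  …ZZZZZZ[:]:|
gen 20: q0 h=40  …ZZZZZZ[:]|
gen 21: q0 h=40  …ZZZZZZ[Z]|
gen 22: q2 h=39  …ZZZZZZ[Z]Z|
gen 23: q0 h=38  …ZZZZZZ[Z]ZZ|
gen 24: q2 h=37  …ZZZZZZ[Z]ZZZ|
gen 25: q0 h=36  …ZZZZZZ[Z]ZZZZ|
gen 26: q2 h=35  …ZZZZZZ[Z]ZZZZZ|
gen 27: q0 h=34  …ZZZZZZ[Z]ZZZZZZ|
gen 28: q2 h=33  …ZZZZZZ[Z]ZZZZZZ…

1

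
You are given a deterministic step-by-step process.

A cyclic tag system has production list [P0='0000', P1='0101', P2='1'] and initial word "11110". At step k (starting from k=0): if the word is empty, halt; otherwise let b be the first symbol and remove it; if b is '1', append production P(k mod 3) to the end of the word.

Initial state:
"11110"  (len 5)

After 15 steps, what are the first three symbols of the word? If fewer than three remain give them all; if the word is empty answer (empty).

000

gen 0: "11110"  (len 5)
gen 1: "11100000"  (len 8)
gen 2: "11000000101"  (len 11)
gen 3: "10000001011"  (len 11)
gen 4: "00000010110000"  (len 14)
gen 5: "0000010110000"  (len 13)
gen 6: "000010110000"  (len 12)
gen 7: "00010110000"  (len 11)
gen 8: "0010110000"  (len 10)
gen 9: "010110000"  (len 9)
gen 10: "10110000"  (len 8)
gen 11: "01100000101"  (len 11)
gen 12: "1100000101"  (len 10)
gen 13: "1000001010000"  (len 13)
gen 14: "0000010100000101"  (len 16)
gen 15: "000010100000101"  (len 15)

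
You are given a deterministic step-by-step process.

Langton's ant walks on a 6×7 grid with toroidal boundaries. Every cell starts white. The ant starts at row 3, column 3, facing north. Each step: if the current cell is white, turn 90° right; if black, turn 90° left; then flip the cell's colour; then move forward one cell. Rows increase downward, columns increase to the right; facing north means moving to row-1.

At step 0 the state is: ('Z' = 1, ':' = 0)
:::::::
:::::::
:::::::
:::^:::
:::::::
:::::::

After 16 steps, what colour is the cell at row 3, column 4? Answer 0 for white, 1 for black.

k=0  :::::::
:::::::
:::::::
:::^:::
:::::::
:::::::
k=1  :::::::
:::::::
:::::::
:::Z>::
:::::::
:::::::
k=2  :::::::
:::::::
:::::::
:::ZZ::
::::v::
:::::::
k=3  :::::::
:::::::
:::::::
:::ZZ::
:::<Z::
:::::::
k=4  :::::::
:::::::
:::::::
:::^Z::
:::ZZ::
:::::::
k=5  :::::::
:::::::
:::::::
::<:Z::
:::ZZ::
:::::::
k=6  :::::::
:::::::
::^::::
::Z:Z::
:::ZZ::
:::::::
k=7  :::::::
:::::::
::Z>:::
::Z:Z::
:::ZZ::
:::::::
k=8  :::::::
:::::::
::ZZ:::
::ZvZ::
:::ZZ::
:::::::
k=9  :::::::
:::::::
::ZZ:::
::<ZZ::
:::ZZ::
:::::::
k=10  :::::::
:::::::
::ZZ:::
:::ZZ::
::vZZ::
:::::::
k=11  :::::::
:::::::
::ZZ:::
:::ZZ::
:<ZZZ::
:::::::
k=12  :::::::
:::::::
::ZZ:::
:^:ZZ::
:ZZZZ::
:::::::
k=13  :::::::
:::::::
::ZZ:::
:Z>ZZ::
:ZZZZ::
:::::::
k=14  :::::::
:::::::
::ZZ:::
:ZZZZ::
:ZvZZ::
:::::::
k=15  :::::::
:::::::
::ZZ:::
:ZZZZ::
:Z:>Z::
:::::::
k=16  :::::::
:::::::
::ZZ:::
:ZZ^Z::
:Z::Z::
:::::::

1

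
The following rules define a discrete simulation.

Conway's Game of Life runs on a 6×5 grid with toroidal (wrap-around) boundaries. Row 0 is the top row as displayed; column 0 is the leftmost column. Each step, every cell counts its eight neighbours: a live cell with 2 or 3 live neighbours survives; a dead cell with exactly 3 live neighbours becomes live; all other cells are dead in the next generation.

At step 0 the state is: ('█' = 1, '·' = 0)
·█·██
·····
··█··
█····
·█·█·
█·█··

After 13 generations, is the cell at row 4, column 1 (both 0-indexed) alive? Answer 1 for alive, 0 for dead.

1

k=0  ·█·██
·····
··█··
█····
·█·█·
█·█··
k=1  █████
··██·
·····
·██··
███·█
█····
k=2  █····
█····
·█·█·
··██·
··███
·····
k=3  ·····
██··█
·█·██
·█···
··█·█
···██
k=4  ···█·
·████
·█·██
·█··█
█·█·█
···██
k=5  █····
·█···
·█···
·█···
·██··
█·█··
k=6  █····
██···
███··
██···
█·█··
█·█··
k=7  █···█
··█·█
··█·█
····█
█·█·█
█···█
k=8  ·█···
·█··█
█···█
·█··█
·█···
·····
k=9  █····
·█··█
·█·██
·█··█
█····
·····
k=10  █····
·████
·█·██
·████
█····
·····
k=11  █████
·█···
·····
·█···
█████
·····
k=12  █████
·█·██
·····
·█·██
█████
·····
k=13  ·█···
·█···
·····
·█···
·█···
·····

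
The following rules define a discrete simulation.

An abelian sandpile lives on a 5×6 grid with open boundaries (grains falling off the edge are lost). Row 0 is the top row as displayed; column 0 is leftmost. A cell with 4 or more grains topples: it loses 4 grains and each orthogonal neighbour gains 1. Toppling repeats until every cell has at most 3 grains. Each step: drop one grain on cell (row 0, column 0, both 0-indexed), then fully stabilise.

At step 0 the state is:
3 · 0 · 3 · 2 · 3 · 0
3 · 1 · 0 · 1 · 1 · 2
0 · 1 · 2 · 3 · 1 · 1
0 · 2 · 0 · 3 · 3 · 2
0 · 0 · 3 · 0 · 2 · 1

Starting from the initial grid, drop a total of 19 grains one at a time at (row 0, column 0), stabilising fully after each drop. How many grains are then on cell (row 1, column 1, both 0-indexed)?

step 0: 3 · 0 · 3 · 2 · 3 · 0
3 · 1 · 0 · 1 · 1 · 2
0 · 1 · 2 · 3 · 1 · 1
0 · 2 · 0 · 3 · 3 · 2
0 · 0 · 3 · 0 · 2 · 1
step 1: 1 · 1 · 3 · 2 · 3 · 0
0 · 2 · 0 · 1 · 1 · 2
1 · 1 · 2 · 3 · 1 · 1
0 · 2 · 0 · 3 · 3 · 2
0 · 0 · 3 · 0 · 2 · 1
step 2: 2 · 1 · 3 · 2 · 3 · 0
0 · 2 · 0 · 1 · 1 · 2
1 · 1 · 2 · 3 · 1 · 1
0 · 2 · 0 · 3 · 3 · 2
0 · 0 · 3 · 0 · 2 · 1
step 3: 3 · 1 · 3 · 2 · 3 · 0
0 · 2 · 0 · 1 · 1 · 2
1 · 1 · 2 · 3 · 1 · 1
0 · 2 · 0 · 3 · 3 · 2
0 · 0 · 3 · 0 · 2 · 1
step 4: 0 · 2 · 3 · 2 · 3 · 0
1 · 2 · 0 · 1 · 1 · 2
1 · 1 · 2 · 3 · 1 · 1
0 · 2 · 0 · 3 · 3 · 2
0 · 0 · 3 · 0 · 2 · 1
step 5: 1 · 2 · 3 · 2 · 3 · 0
1 · 2 · 0 · 1 · 1 · 2
1 · 1 · 2 · 3 · 1 · 1
0 · 2 · 0 · 3 · 3 · 2
0 · 0 · 3 · 0 · 2 · 1
step 6: 2 · 2 · 3 · 2 · 3 · 0
1 · 2 · 0 · 1 · 1 · 2
1 · 1 · 2 · 3 · 1 · 1
0 · 2 · 0 · 3 · 3 · 2
0 · 0 · 3 · 0 · 2 · 1
step 7: 3 · 2 · 3 · 2 · 3 · 0
1 · 2 · 0 · 1 · 1 · 2
1 · 1 · 2 · 3 · 1 · 1
0 · 2 · 0 · 3 · 3 · 2
0 · 0 · 3 · 0 · 2 · 1
step 8: 0 · 3 · 3 · 2 · 3 · 0
2 · 2 · 0 · 1 · 1 · 2
1 · 1 · 2 · 3 · 1 · 1
0 · 2 · 0 · 3 · 3 · 2
0 · 0 · 3 · 0 · 2 · 1
step 9: 1 · 3 · 3 · 2 · 3 · 0
2 · 2 · 0 · 1 · 1 · 2
1 · 1 · 2 · 3 · 1 · 1
0 · 2 · 0 · 3 · 3 · 2
0 · 0 · 3 · 0 · 2 · 1
step 10: 2 · 3 · 3 · 2 · 3 · 0
2 · 2 · 0 · 1 · 1 · 2
1 · 1 · 2 · 3 · 1 · 1
0 · 2 · 0 · 3 · 3 · 2
0 · 0 · 3 · 0 · 2 · 1
step 11: 3 · 3 · 3 · 2 · 3 · 0
2 · 2 · 0 · 1 · 1 · 2
1 · 1 · 2 · 3 · 1 · 1
0 · 2 · 0 · 3 · 3 · 2
0 · 0 · 3 · 0 · 2 · 1
step 12: 1 · 1 · 0 · 3 · 3 · 0
3 · 3 · 1 · 1 · 1 · 2
1 · 1 · 2 · 3 · 1 · 1
0 · 2 · 0 · 3 · 3 · 2
0 · 0 · 3 · 0 · 2 · 1
step 13: 2 · 1 · 0 · 3 · 3 · 0
3 · 3 · 1 · 1 · 1 · 2
1 · 1 · 2 · 3 · 1 · 1
0 · 2 · 0 · 3 · 3 · 2
0 · 0 · 3 · 0 · 2 · 1
step 14: 3 · 1 · 0 · 3 · 3 · 0
3 · 3 · 1 · 1 · 1 · 2
1 · 1 · 2 · 3 · 1 · 1
0 · 2 · 0 · 3 · 3 · 2
0 · 0 · 3 · 0 · 2 · 1
step 15: 1 · 3 · 0 · 3 · 3 · 0
1 · 0 · 2 · 1 · 1 · 2
2 · 2 · 2 · 3 · 1 · 1
0 · 2 · 0 · 3 · 3 · 2
0 · 0 · 3 · 0 · 2 · 1
step 16: 2 · 3 · 0 · 3 · 3 · 0
1 · 0 · 2 · 1 · 1 · 2
2 · 2 · 2 · 3 · 1 · 1
0 · 2 · 0 · 3 · 3 · 2
0 · 0 · 3 · 0 · 2 · 1
step 17: 3 · 3 · 0 · 3 · 3 · 0
1 · 0 · 2 · 1 · 1 · 2
2 · 2 · 2 · 3 · 1 · 1
0 · 2 · 0 · 3 · 3 · 2
0 · 0 · 3 · 0 · 2 · 1
step 18: 1 · 0 · 1 · 3 · 3 · 0
2 · 1 · 2 · 1 · 1 · 2
2 · 2 · 2 · 3 · 1 · 1
0 · 2 · 0 · 3 · 3 · 2
0 · 0 · 3 · 0 · 2 · 1
step 19: 2 · 0 · 1 · 3 · 3 · 0
2 · 1 · 2 · 1 · 1 · 2
2 · 2 · 2 · 3 · 1 · 1
0 · 2 · 0 · 3 · 3 · 2
0 · 0 · 3 · 0 · 2 · 1

1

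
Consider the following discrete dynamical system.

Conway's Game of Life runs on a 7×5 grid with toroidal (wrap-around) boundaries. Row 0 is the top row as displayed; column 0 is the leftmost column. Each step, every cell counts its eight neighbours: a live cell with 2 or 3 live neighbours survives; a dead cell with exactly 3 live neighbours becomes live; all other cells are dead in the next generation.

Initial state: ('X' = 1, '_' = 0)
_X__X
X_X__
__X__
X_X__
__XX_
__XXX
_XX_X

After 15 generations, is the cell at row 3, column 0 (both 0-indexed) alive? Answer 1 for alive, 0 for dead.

0

t=0: _X__X
X_X__
__X__
X_X__
__XX_
__XXX
_XX_X
t=1: ____X
X_XX_
__XX_
__X__
_____
X___X
_X__X
t=2: _XX_X
_XX__
____X
__XX_
_____
X___X
___XX
t=3: _X__X
_XX__
_X___
___X_
___XX
X__XX
_XX__
t=4: ___X_
_XX__
_X___
__XXX
X_X__
XX___
_XX__
t=5: ___X_
_XX__
XX___
X_XXX
X_X__
X____
XXX__
t=6: X__X_
XXX__
_____
__XX_
X_X__
X_X_X
XXX_X
t=7: ___X_
XXX_X
___X_
_XXX_
X_X__
__X__
__X__
t=8: X__XX
XXX_X
_____
_X_XX
_____
__XX_
__XX_
t=9: _____
_XX__
_____
_____
____X
__XX_
_X___
t=10: _XX__
_____
_____
_____
___X_
__XX_
__X__
t=11: _XX__
_____
_____
_____
__XX_
__XX_
_____
t=12: _____
_____
_____
_____
__XX_
__XX_
_X_X_
t=13: _____
_____
_____
_____
__XX_
_X__X
___X_
t=14: _____
_____
_____
_____
__XX_
____X
_____
t=15: _____
_____
_____
_____
___X_
___X_
_____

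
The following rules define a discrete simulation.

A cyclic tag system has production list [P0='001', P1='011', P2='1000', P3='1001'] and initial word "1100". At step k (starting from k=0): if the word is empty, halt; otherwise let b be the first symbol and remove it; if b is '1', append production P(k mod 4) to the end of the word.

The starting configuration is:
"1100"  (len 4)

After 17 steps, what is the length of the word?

step 0: "1100"  (len 4)
step 1: "100001"  (len 6)
step 2: "00001011"  (len 8)
step 3: "0001011"  (len 7)
step 4: "001011"  (len 6)
step 5: "01011"  (len 5)
step 6: "1011"  (len 4)
step 7: "0111000"  (len 7)
step 8: "111000"  (len 6)
step 9: "11000001"  (len 8)
step 10: "1000001011"  (len 10)
step 11: "0000010111000"  (len 13)
step 12: "000010111000"  (len 12)
step 13: "00010111000"  (len 11)
step 14: "0010111000"  (len 10)
step 15: "010111000"  (len 9)
step 16: "10111000"  (len 8)
step 17: "0111000001"  (len 10)

10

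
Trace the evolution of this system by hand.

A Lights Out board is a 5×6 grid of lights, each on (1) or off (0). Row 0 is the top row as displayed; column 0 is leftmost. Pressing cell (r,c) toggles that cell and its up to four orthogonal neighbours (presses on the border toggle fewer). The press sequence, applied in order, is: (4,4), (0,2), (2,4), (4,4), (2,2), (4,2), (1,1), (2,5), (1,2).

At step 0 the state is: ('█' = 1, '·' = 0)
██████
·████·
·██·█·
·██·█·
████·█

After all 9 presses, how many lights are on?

17

step 0: ██████
·████·
·██·█·
·██·█·
████·█
step 1: ██████
·████·
·██·█·
·██···
███·█·
step 2: █···██
·█·██·
·██·█·
·██···
███·█·
step 3: █···██
·█·█··
·███·█
·██·█·
███·█·
step 4: █···██
·█·█··
·███·█
·██···
████·█
step 5: █···██
·███··
·····█
·█····
████·█
step 6: █···██
·███··
·····█
·██···
█····█
step 7: ██··██
█··█··
·█···█
·██···
█····█
step 8: ██··██
█··█·█
·█··█·
·██··█
█····█
step 9: ███·██
███··█
·██·█·
·██··█
█····█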